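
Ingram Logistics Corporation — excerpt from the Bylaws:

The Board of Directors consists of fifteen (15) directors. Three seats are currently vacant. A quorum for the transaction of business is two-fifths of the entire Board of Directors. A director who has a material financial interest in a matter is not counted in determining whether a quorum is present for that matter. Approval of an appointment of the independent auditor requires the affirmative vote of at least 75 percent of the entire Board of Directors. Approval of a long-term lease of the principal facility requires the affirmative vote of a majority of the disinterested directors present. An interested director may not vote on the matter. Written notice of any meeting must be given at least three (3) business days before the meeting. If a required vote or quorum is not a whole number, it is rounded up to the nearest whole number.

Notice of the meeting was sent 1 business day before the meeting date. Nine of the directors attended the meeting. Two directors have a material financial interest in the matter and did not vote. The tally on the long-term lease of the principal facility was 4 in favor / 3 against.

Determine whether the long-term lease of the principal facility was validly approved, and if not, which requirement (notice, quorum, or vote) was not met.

Notice: 1 business day given; 3 required (1 < 3). Not satisfied.
Quorum: 9 present, but the 2 interested directors do not count, leaving 7. Quorum is 6. Satisfied.
Vote: the long-term lease of the principal facility requires a majority of the disinterested directors present (9 − 2 = 7). A majority of 7 is 4, so 4 affirmative votes are needed; 4 voted in favor. Satisfied.

Invalid — notice requirement not satisfied.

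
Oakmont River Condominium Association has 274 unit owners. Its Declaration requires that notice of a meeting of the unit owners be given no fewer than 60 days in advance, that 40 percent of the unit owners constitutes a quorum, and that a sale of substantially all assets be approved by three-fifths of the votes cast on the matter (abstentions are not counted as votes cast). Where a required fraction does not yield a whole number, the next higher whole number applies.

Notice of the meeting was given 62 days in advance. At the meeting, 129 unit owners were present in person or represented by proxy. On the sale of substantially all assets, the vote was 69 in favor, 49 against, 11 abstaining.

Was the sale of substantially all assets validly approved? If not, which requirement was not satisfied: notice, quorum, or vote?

Notice: 62 days given; 60 required. Satisfied.
Quorum: 40% of 274 = 109.60, rounded up to 110; 129 present. Satisfied.
Vote: requires three-fifths of the votes cast (129 − 11 abstaining = 118); 3/5 of 118 = 70.80, rounded up to 71, so 71 needed; 69 in favor. Not satisfied.

Invalid — vote requirement not satisfied.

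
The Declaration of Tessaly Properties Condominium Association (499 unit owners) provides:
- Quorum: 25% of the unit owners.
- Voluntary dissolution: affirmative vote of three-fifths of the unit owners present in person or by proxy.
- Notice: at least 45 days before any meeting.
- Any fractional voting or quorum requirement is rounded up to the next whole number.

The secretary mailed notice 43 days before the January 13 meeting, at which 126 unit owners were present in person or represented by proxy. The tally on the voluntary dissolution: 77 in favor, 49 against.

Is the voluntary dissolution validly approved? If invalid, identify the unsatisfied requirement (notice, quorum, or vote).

Invalid — notice requirement not satisfied.

Notice: 43 days given; 45 required. Not satisfied.
Quorum: 25% of 499 = 124.75, rounded up to 125; 126 present. Satisfied.
Vote: requires three-fifths of those present (126); 3/5 of 126 = 75.60, rounded up to 76, so 76 needed; 77 in favor. Satisfied.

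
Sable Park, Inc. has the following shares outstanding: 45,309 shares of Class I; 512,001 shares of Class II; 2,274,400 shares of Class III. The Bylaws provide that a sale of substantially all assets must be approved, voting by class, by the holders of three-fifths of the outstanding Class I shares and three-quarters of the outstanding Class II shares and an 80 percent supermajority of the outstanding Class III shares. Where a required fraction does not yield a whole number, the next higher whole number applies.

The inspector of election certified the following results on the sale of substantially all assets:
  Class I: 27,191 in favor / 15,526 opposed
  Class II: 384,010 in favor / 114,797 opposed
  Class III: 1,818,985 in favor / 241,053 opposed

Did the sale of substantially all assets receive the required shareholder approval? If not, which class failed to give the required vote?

Not approved — the Class III shares did not give the required vote.

Class I: 3/5 of 45309 = 27185.40, rounded up to 27186; 27,186 required, 27,191 in favor — approved.
Class II: 3/4 of 512001 = 384000.75, rounded up to 384001; 384,001 required, 384,010 in favor — approved.
Class III: 4/5 of 2274400 = 1819520; 1,819,520 required, 1,818,985 in favor — not approved.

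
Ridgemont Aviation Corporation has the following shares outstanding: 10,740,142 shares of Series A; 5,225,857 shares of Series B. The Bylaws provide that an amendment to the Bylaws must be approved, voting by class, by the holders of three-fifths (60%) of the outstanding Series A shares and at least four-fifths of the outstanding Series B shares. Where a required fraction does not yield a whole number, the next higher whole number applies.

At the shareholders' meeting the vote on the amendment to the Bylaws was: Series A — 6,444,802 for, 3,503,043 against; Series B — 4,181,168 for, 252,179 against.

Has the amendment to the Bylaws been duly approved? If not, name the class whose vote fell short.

Approved — every class gave the required vote.

Series A: 3/5 of 10740142 = 6444085.20, rounded up to 6444086; 6,444,086 required, 6,444,802 in favor — approved.
Series B: 4/5 of 5225857 = 4180685.60, rounded up to 4180686; 4,180,686 required, 4,181,168 in favor — approved.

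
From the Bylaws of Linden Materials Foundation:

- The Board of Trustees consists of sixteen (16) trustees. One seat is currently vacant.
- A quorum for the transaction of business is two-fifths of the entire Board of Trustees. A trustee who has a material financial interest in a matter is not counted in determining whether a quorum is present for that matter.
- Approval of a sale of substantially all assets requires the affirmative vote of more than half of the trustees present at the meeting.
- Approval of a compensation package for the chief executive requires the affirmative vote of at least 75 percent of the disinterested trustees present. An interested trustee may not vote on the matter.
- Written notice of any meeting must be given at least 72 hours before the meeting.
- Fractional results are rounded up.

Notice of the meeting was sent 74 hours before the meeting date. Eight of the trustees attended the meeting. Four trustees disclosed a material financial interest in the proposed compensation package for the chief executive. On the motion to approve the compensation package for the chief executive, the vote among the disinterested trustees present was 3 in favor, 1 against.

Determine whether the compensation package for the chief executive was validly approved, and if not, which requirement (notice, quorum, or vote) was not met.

Invalid — quorum requirement not satisfied.

Notice: 74 hours given; 72 required (74 ≥ 72). Satisfied.
Quorum: 8 present, but the 4 interested trustees do not count, leaving 4. Quorum is 7. Not satisfied.
Vote: the compensation package for the chief executive requires three-fourths of the disinterested trustees present (8 − 4 = 4). 3/4 of 4 = 3, so 3 affirmative votes are needed; 3 voted in favor. Satisfied. (Moot — without a quorum no business can be validly transacted.)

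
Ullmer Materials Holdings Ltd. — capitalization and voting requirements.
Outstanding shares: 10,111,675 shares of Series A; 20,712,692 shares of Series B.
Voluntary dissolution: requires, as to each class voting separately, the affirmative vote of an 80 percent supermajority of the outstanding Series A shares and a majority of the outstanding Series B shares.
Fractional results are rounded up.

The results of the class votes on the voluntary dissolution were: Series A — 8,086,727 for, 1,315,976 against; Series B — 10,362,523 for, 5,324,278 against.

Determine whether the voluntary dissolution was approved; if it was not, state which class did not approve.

Series A: 4/5 of 10111675 = 8089340; 8,089,340 required, 8,086,727 in favor — not approved.
Series B: a majority of 20712692 is 10356347; 10,356,347 required, 10,362,523 in favor — approved.

Not approved — the Series A shares did not give the required vote.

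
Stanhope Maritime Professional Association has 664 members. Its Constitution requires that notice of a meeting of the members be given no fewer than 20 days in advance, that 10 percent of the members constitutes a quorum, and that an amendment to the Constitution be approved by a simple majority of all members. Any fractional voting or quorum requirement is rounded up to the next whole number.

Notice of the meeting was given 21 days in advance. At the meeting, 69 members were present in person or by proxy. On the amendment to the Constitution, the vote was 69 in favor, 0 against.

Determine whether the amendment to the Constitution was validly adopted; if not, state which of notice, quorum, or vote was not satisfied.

Notice: 21 days given; 20 required. Satisfied.
Quorum: 10% of 664 = 66.40, rounded up to 67; 69 present. Satisfied.
Vote: requires a majority of all members (664); a majority of 664 is 333, so 333 needed; 69 in favor. Not satisfied.

Invalid — vote requirement not satisfied.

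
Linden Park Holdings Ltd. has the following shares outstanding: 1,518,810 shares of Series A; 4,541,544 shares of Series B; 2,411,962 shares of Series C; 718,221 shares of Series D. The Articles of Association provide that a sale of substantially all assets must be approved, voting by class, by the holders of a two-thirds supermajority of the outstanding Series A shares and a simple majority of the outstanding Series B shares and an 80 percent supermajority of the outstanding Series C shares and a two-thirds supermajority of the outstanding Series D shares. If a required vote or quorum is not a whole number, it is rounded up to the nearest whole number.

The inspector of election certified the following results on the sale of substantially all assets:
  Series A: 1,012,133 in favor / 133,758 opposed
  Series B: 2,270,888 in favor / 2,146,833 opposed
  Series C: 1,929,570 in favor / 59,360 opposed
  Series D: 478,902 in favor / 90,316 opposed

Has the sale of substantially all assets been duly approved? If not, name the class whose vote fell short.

Not approved — the Series A shares did not give the required vote.

Series A: 2/3 of 1518810 = 1012540; 1,012,540 required, 1,012,133 in favor — not approved.
Series B: a majority of 4541544 is 2270773; 2,270,773 required, 2,270,888 in favor — approved.
Series C: 4/5 of 2411962 = 1929569.60, rounded up to 1929570; 1,929,570 required, 1,929,570 in favor — approved.
Series D: 2/3 of 718221 = 478814; 478,814 required, 478,902 in favor — approved.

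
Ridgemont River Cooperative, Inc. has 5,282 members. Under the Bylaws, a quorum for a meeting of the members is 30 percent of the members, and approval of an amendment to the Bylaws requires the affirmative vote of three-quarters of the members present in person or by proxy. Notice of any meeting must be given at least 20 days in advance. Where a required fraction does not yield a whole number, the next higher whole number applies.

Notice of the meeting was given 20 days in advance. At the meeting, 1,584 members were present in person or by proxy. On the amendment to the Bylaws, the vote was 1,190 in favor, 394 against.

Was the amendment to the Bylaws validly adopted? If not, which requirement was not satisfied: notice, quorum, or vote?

Invalid — quorum requirement not satisfied.

Notice: 20 days given; 20 required. Satisfied.
Quorum: 30% of 5,282 = 1,584.60, rounded up to 1,585; 1,584 present. Not satisfied.
Vote: requires three-fourths of those present (1,584); 3/4 of 1584 = 1188, so 1,188 needed; 1,190 in favor. Satisfied.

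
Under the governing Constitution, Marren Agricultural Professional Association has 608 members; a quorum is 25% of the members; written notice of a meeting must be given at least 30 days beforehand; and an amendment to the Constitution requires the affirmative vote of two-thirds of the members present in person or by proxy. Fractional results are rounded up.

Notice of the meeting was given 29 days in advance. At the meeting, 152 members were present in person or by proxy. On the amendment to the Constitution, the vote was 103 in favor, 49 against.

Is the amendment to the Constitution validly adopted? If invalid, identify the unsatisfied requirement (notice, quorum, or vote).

Notice: 29 days given; 30 required. Not satisfied.
Quorum: 25% of 608 = 152; 152 present. Satisfied.
Vote: requires two-thirds of those present (152); 2/3 of 152 = 101.33, rounded up to 102, so 102 needed; 103 in favor. Satisfied.

Invalid — notice requirement not satisfied.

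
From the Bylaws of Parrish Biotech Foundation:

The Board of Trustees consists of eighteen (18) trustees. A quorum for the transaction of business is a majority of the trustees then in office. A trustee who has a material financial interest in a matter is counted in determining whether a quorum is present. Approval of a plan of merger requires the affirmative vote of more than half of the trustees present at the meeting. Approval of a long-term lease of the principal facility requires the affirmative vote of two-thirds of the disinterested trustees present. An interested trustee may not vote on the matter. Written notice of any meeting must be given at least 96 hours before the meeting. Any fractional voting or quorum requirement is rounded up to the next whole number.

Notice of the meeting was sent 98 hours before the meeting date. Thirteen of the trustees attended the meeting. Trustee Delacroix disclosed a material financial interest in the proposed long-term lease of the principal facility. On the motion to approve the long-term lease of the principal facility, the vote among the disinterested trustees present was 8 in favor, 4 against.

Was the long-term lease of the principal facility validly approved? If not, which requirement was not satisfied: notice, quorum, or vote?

Valid — all requirements satisfied.

Notice: 98 hours given; 96 required (98 ≥ 96). Satisfied.
Quorum: 13 present (interested trustees count toward quorum); quorum is 10. Satisfied.
Vote: the long-term lease of the principal facility requires two-thirds of the disinterested trustees present (13 − 1 = 12). 2/3 of 12 = 8, so 8 affirmative votes are needed; 8 voted in favor. Satisfied.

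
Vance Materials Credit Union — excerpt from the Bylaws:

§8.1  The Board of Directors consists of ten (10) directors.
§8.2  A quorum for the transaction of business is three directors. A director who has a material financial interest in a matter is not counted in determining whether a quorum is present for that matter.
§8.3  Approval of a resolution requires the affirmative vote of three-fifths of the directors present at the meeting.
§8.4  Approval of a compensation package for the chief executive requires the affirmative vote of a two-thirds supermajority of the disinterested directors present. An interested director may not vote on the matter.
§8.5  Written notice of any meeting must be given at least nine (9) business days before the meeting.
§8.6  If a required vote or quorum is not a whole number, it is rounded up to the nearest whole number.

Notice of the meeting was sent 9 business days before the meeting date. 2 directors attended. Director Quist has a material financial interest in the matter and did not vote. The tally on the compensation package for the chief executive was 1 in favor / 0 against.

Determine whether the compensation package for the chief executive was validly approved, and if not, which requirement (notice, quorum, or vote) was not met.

Notice: 9 business days given; 9 required (9 ≥ 9). Satisfied.
Quorum: 2 present, but the 1 interested director does not count, leaving 1. Quorum is 3. Not satisfied.
Vote: the compensation package for the chief executive requires two-thirds of the disinterested directors present (2 − 1 = 1). 2/3 of 1 = 0.67, rounded up to 1, so 1 affirmative vote is needed; 1 voted in favor. Satisfied. (Moot — without a quorum no business can be validly transacted.)

Invalid — quorum requirement not satisfied.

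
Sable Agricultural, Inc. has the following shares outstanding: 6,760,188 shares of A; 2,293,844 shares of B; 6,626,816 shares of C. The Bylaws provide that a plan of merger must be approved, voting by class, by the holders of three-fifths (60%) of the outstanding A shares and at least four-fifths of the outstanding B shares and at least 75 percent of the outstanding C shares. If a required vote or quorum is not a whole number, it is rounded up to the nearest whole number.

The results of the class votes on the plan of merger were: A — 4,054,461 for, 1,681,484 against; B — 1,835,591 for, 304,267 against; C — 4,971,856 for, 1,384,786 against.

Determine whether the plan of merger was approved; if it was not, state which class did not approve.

A: 3/5 of 6760188 = 4056112.80, rounded up to 4056113; 4,056,113 required, 4,054,461 in favor — not approved.
B: 4/5 of 2293844 = 1835075.20, rounded up to 1835076; 1,835,076 required, 1,835,591 in favor — approved.
C: 3/4 of 6626816 = 4970112; 4,970,112 required, 4,971,856 in favor — approved.

Not approved — the A shares did not give the required vote.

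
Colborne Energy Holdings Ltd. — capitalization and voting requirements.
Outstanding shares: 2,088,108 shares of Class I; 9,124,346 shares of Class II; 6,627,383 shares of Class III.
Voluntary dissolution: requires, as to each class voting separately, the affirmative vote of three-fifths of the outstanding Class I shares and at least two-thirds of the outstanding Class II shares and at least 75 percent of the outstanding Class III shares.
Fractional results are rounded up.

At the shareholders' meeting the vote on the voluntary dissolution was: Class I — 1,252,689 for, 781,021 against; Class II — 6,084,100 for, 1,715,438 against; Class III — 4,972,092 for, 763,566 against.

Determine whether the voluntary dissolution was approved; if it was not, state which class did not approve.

Class I: 3/5 of 2088108 = 1252864.80, rounded up to 1252865; 1,252,865 required, 1,252,689 in favor — not approved.
Class II: 2/3 of 9124346 = 6082897.33, rounded up to 6082898; 6,082,898 required, 6,084,100 in favor — approved.
Class III: 3/4 of 6627383 = 4970537.25, rounded up to 4970538; 4,970,538 required, 4,972,092 in favor — approved.

Not approved — the Class I shares did not give the required vote.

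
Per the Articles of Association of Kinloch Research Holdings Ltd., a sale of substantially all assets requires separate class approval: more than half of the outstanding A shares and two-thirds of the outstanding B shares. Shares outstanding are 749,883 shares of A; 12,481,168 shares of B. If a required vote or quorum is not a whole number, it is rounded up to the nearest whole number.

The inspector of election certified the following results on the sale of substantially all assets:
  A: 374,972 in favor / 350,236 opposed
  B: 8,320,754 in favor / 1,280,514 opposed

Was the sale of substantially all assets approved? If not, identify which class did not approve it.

A: a majority of 749883 is 374942; 374,942 required, 374,972 in favor — approved.
B: 2/3 of 12481168 = 8320778.67, rounded up to 8320779; 8,320,779 required, 8,320,754 in favor — not approved.

Not approved — the B shares did not give the required vote.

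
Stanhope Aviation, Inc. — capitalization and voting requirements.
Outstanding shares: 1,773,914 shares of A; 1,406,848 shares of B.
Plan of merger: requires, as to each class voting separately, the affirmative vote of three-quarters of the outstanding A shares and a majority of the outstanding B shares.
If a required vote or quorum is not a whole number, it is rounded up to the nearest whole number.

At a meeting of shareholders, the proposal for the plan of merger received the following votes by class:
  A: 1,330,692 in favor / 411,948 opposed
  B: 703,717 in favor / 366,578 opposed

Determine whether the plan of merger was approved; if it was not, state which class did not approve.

A: 3/4 of 1773914 = 1330435.50, rounded up to 1330436; 1,330,436 required, 1,330,692 in favor — approved.
B: a majority of 1406848 is 703425; 703,425 required, 703,717 in favor — approved.

Approved — every class gave the required vote.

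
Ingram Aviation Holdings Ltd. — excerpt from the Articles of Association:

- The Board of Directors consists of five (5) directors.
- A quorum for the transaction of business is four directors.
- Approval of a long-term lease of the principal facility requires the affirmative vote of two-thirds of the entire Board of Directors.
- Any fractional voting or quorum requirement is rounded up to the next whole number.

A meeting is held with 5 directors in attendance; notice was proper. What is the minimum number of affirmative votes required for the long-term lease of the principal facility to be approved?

4

The long-term lease of the principal facility requires two-thirds of the entire Board of Directors (5).
2/3 of 5 = 3.33, rounded up to 4.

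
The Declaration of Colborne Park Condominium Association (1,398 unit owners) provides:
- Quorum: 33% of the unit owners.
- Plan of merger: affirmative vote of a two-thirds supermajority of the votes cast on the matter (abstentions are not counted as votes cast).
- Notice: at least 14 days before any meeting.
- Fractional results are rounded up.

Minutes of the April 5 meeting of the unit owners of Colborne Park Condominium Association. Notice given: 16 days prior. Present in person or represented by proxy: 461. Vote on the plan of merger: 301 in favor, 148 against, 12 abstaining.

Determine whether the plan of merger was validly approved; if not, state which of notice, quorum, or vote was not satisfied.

Invalid — quorum requirement not satisfied.

Notice: 16 days given; 14 required. Satisfied.
Quorum: 33% of 1,398 = 461.34, rounded up to 462; 461 present. Not satisfied.
Vote: requires two-thirds of the votes cast (461 − 12 abstaining = 449); 2/3 of 449 = 299.33, rounded up to 300, so 300 needed; 301 in favor. Satisfied.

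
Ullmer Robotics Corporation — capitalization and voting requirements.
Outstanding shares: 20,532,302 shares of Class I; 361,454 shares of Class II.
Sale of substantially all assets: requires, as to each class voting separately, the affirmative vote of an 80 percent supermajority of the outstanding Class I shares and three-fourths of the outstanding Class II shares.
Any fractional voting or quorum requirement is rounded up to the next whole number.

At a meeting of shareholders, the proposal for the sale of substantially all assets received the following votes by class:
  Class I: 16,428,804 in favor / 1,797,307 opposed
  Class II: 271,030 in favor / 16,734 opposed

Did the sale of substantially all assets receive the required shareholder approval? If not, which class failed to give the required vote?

Class I: 4/5 of 20532302 = 16425841.60, rounded up to 16425842; 16,425,842 required, 16,428,804 in favor — approved.
Class II: 3/4 of 361454 = 271090.50, rounded up to 271091; 271,091 required, 271,030 in favor — not approved.

Not approved — the Class II shares did not give the required vote.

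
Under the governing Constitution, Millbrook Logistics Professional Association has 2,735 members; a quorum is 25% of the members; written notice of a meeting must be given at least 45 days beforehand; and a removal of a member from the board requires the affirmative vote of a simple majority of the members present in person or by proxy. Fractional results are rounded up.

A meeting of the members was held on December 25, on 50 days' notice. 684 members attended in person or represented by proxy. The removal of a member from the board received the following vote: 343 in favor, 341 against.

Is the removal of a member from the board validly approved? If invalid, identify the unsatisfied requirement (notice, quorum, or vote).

Valid — all requirements satisfied.

Notice: 50 days given; 45 required. Satisfied.
Quorum: 25% of 2,735 = 683.75, rounded up to 684; 684 present. Satisfied.
Vote: requires a majority of those present (684); a majority of 684 is 343, so 343 needed; 343 in favor. Satisfied.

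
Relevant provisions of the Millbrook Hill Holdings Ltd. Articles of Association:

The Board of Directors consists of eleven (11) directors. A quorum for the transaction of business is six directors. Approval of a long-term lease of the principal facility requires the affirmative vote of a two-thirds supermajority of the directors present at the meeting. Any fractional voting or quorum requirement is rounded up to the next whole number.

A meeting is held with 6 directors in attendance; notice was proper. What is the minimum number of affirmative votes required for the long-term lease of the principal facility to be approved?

The long-term lease of the principal facility requires two-thirds of the directors present (6).
2/3 of 6 = 4.

4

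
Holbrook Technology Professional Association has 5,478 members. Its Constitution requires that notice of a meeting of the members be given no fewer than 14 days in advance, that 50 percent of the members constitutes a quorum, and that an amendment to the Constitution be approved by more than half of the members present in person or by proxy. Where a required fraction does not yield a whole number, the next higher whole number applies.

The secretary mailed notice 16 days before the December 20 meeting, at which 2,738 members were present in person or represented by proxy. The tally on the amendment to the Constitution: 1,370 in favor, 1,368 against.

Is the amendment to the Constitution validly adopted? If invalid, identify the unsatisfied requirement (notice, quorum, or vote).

Notice: 16 days given; 14 required. Satisfied.
Quorum: 50% of 5,478 = 2,739; 2,738 present. Not satisfied.
Vote: requires a majority of those present (2,738); a majority of 2738 is 1370, so 1,370 needed; 1,370 in favor. Satisfied.

Invalid — quorum requirement not satisfied.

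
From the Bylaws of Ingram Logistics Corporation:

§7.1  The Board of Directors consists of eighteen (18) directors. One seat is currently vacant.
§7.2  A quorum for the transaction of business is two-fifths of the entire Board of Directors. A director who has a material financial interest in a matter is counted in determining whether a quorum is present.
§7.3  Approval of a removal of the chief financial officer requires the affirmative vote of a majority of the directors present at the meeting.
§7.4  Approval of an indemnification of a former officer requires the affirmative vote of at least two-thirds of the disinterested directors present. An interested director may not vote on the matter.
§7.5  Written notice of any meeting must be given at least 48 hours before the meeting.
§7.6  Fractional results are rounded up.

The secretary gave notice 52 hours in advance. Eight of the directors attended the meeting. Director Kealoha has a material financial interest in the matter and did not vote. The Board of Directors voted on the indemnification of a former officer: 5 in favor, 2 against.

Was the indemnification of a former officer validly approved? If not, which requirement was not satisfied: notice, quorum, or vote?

Notice: 52 hours given; 48 required (52 ≥ 48). Satisfied.
Quorum: 8 present (interested directors count toward quorum); quorum is 8. Satisfied.
Vote: the indemnification of a former officer requires two-thirds of the disinterested directors present (8 − 1 = 7). 2/3 of 7 = 4.67, rounded up to 5, so 5 affirmative votes are needed; 5 voted in favor. Satisfied.

Valid — all requirements satisfied.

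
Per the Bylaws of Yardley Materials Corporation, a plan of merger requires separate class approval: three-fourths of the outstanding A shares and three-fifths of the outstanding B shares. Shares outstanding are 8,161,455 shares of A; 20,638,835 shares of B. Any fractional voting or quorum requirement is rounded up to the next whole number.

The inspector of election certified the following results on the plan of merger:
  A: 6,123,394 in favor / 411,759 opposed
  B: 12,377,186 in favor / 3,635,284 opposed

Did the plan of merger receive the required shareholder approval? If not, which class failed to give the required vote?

Not approved — the B shares did not give the required vote.

A: 3/4 of 8161455 = 6121091.25, rounded up to 6121092; 6,121,092 required, 6,123,394 in favor — approved.
B: 3/5 of 20638835 = 12383301; 12,383,301 required, 12,377,186 in favor — not approved.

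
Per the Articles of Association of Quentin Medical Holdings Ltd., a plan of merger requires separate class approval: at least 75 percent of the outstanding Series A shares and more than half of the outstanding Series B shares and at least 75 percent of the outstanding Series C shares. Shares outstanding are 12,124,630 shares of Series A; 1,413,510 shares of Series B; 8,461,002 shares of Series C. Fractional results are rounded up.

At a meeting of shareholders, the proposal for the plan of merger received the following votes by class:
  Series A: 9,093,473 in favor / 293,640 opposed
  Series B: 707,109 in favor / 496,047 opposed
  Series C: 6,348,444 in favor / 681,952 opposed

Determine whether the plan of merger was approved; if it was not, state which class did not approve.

Series A: 3/4 of 12124630 = 9093472.50, rounded up to 9093473; 9,093,473 required, 9,093,473 in favor — approved.
Series B: a majority of 1413510 is 706756; 706,756 required, 707,109 in favor — approved.
Series C: 3/4 of 8461002 = 6345751.50, rounded up to 6345752; 6,345,752 required, 6,348,444 in favor — approved.

Approved — every class gave the required vote.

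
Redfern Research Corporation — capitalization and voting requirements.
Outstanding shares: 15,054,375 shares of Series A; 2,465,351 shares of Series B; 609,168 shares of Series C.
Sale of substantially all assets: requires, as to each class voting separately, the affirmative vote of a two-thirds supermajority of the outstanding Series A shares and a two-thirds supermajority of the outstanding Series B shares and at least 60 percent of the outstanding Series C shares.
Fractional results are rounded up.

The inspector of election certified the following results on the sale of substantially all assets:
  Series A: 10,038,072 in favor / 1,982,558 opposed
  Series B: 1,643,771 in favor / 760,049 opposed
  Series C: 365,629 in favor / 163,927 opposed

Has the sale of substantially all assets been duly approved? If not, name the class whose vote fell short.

Approved — every class gave the required vote.

Series A: 2/3 of 15054375 = 10036250; 10,036,250 required, 10,038,072 in favor — approved.
Series B: 2/3 of 2465351 = 1643567.33, rounded up to 1643568; 1,643,568 required, 1,643,771 in favor — approved.
Series C: 3/5 of 609168 = 365500.80, rounded up to 365501; 365,501 required, 365,629 in favor — approved.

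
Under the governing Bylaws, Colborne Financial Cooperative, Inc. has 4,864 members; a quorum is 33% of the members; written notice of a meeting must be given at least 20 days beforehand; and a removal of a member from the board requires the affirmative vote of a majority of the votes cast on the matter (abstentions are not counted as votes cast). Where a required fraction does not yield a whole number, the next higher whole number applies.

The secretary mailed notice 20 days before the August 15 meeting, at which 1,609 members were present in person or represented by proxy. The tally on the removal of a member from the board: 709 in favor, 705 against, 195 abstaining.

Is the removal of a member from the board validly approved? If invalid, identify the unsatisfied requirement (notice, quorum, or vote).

Valid — all requirements satisfied.

Notice: 20 days given; 20 required. Satisfied.
Quorum: 33% of 4,864 = 1,605.12, rounded up to 1,606; 1,609 present. Satisfied.
Vote: requires a majority of the votes cast (1,609 − 195 abstaining = 1,414); a majority of 1414 is 708, so 708 needed; 709 in favor. Satisfied.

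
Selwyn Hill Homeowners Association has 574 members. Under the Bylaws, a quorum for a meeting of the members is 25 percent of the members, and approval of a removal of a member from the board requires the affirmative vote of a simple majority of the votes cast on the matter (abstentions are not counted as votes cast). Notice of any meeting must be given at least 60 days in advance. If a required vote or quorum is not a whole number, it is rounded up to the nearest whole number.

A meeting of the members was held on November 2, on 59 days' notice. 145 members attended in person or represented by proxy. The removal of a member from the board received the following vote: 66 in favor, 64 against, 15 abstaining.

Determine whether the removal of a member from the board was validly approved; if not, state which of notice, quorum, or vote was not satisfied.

Invalid — notice requirement not satisfied.

Notice: 59 days given; 60 required. Not satisfied.
Quorum: 25% of 574 = 143.50, rounded up to 144; 145 present. Satisfied.
Vote: requires a majority of the votes cast (145 − 15 abstaining = 130); a majority of 130 is 66, so 66 needed; 66 in favor. Satisfied.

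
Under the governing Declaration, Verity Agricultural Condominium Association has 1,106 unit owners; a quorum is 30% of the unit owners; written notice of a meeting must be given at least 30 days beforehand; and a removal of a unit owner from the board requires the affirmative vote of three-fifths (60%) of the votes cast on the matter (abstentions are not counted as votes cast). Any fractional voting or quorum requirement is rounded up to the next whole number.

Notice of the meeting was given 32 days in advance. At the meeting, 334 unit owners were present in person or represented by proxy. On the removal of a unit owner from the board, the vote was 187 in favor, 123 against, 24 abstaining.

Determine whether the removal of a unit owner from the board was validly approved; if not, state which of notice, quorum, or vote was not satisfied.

Notice: 32 days given; 30 required. Satisfied.
Quorum: 30% of 1,106 = 331.80, rounded up to 332; 334 present. Satisfied.
Vote: requires three-fifths of the votes cast (334 − 24 abstaining = 310); 3/5 of 310 = 186, so 186 needed; 187 in favor. Satisfied.

Valid — all requirements satisfied.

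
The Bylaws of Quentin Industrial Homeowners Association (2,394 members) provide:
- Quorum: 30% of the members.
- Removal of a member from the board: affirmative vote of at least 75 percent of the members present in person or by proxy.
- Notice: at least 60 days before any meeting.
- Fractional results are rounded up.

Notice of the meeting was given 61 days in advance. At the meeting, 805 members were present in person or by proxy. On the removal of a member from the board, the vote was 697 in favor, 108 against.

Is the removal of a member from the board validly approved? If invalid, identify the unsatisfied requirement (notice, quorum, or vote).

Notice: 61 days given; 60 required. Satisfied.
Quorum: 30% of 2,394 = 718.20, rounded up to 719; 805 present. Satisfied.
Vote: requires three-fourths of those present (805); 3/4 of 805 = 603.75, rounded up to 604, so 604 needed; 697 in favor. Satisfied.

Valid — all requirements satisfied.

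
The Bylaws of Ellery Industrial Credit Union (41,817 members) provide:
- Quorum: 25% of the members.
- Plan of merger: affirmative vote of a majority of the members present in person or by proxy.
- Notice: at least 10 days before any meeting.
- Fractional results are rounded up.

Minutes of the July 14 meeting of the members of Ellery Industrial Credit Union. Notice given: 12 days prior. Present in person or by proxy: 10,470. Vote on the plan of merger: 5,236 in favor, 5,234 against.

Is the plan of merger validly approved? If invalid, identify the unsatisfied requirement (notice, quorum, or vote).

Notice: 12 days given; 10 required. Satisfied.
Quorum: 25% of 41,817 = 10,454.25, rounded up to 10,455; 10,470 present. Satisfied.
Vote: requires a majority of those present (10,470); a majority of 10470 is 5236, so 5,236 needed; 5,236 in favor. Satisfied.

Valid — all requirements satisfied.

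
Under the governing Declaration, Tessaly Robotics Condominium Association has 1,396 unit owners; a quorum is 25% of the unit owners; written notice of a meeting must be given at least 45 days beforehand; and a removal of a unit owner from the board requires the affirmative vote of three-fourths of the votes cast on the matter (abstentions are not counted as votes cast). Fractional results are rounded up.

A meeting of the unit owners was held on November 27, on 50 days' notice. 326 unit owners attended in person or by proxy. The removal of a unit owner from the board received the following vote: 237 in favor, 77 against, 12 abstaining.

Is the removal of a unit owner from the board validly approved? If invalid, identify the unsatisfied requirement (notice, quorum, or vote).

Invalid — quorum requirement not satisfied.

Notice: 50 days given; 45 required. Satisfied.
Quorum: 25% of 1,396 = 349; 326 present. Not satisfied.
Vote: requires three-fourths of the votes cast (326 − 12 abstaining = 314); 3/4 of 314 = 235.50, rounded up to 236, so 236 needed; 237 in favor. Satisfied.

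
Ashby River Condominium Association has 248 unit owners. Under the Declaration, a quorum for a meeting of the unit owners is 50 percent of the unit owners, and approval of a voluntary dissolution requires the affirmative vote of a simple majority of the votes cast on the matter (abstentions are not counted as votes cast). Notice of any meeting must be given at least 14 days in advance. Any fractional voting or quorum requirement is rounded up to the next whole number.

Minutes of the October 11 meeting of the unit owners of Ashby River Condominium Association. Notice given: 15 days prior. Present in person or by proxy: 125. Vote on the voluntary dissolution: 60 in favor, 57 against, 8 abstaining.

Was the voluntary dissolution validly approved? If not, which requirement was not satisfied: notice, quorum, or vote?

Valid — all requirements satisfied.

Notice: 15 days given; 14 required. Satisfied.
Quorum: 50% of 248 = 124; 125 present. Satisfied.
Vote: requires a majority of the votes cast (125 − 8 abstaining = 117); a majority of 117 is 59, so 59 needed; 60 in favor. Satisfied.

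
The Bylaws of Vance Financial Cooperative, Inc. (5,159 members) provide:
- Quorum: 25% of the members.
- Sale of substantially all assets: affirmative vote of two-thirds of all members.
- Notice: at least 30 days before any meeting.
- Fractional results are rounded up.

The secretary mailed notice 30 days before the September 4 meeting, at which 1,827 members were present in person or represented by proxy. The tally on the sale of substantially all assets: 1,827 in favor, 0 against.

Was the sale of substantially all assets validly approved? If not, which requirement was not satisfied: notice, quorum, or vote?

Notice: 30 days given; 30 required. Satisfied.
Quorum: 25% of 5,159 = 1,289.75, rounded up to 1,290; 1,827 present. Satisfied.
Vote: requires two-thirds of all members (5,159); 2/3 of 5159 = 3439.33, rounded up to 3440, so 3,440 needed; 1,827 in favor. Not satisfied.

Invalid — vote requirement not satisfied.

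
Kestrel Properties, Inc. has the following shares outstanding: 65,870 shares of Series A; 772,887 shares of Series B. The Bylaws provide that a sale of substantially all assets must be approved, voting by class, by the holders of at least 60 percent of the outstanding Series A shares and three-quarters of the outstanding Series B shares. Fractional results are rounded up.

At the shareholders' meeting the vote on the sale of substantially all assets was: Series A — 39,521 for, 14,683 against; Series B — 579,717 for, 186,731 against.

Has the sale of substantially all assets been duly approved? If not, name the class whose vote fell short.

Series A: 3/5 of 65870 = 39522; 39,522 required, 39,521 in favor — not approved.
Series B: 3/4 of 772887 = 579665.25, rounded up to 579666; 579,666 required, 579,717 in favor — approved.

Not approved — the Series A shares did not give the required vote.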